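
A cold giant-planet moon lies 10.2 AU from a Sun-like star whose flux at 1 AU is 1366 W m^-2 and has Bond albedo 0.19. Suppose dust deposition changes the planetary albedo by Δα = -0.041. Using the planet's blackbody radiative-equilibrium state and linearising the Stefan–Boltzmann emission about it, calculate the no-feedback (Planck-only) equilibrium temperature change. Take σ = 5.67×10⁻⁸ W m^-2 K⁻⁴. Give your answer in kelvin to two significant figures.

1.0 K

Flux at the orbit: S = 1366/(10.2)² = 13.13 W m^-2.
Unperturbed T_e = [13.13·(1−0.19)/(4σ)]^¼ = 82.75 K.
TOA radiative forcing: ΔF = −S·Δα/4 = −13.13·(-0.041)/4 = 0.1346 W m^-2.
Planck response: λ_P = 4σT_e³ = 4·5.67×10⁻⁸·(82.75)³ = 0.1285 W m^-2/K.
ΔT₀ = ΔF/λ_P = 0.1346/0.1285 = 1.05 K.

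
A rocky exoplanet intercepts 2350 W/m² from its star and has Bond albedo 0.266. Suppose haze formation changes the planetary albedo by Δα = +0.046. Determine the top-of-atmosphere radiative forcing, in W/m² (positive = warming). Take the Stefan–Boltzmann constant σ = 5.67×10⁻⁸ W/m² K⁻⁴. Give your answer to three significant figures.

-27.0 W/m²

TOA radiative forcing: ΔF = −S·Δα/4 = −2350·(+0.046)/4 = -27.02 W/m².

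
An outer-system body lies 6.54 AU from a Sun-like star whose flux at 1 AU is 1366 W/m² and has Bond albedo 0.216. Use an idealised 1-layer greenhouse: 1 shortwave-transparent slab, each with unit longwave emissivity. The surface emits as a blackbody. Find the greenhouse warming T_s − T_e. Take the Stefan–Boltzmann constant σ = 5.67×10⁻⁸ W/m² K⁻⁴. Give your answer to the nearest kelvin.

Irradiance scales as 1/d², so S = 1366 W/m² × (1/6.54)² = 31.94 W/m².
Top-of-atmosphere balance: σT_e⁴ = S(1−α)/4 = 6.260 W/m² → T_e = 102.5 K.
T_s = (N+1)^(1/4)·T_e = 121.9 K.
So the greenhouse effect raises the surface by 121.9 − 102.5 = 19.39 K.

19 kelvin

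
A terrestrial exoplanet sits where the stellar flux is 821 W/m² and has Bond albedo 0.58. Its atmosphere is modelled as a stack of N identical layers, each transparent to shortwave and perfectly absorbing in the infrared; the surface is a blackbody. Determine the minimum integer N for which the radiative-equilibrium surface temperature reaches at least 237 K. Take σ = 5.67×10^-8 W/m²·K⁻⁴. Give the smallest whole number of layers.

OLR = S(1−α)/4 = 86.21 W/m²; the top layer radiates at T_e = 197.5 K.
Need (N+1)T_e⁴ ≥ T_s⁴, i.e. N+1 ≥ (237/197.5)⁴ = 2.075.
So N ≥ 1.075; the smallest integer is N = 2.

2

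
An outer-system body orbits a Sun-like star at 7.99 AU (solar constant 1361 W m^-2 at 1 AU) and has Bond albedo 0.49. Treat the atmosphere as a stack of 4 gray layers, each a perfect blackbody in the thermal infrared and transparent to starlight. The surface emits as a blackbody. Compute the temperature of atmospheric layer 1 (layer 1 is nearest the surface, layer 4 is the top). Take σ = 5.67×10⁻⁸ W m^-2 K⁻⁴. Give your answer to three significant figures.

118 kelvin

By the inverse-square law, S = 1361/7.99² = 21.32 W m^-2.
The effective emission temperature is T_e = [S(1−α)/(4σ)]^¼ = 83.21 K.
The net upward flux σT_e⁴ is constant between every pair of levels, so T_k⁴ = (N+1−k)T_e⁴.
With k = 1: T_1 = (4+1−1)^¼·83.21 K = 117.7 K.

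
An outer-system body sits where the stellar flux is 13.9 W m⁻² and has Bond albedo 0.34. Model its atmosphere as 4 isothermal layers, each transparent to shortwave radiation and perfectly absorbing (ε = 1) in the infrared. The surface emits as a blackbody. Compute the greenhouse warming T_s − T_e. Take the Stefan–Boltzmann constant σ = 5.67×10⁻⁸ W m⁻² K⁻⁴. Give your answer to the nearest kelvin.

40 K

OLR = S(1−α)/4 = 2.293 W m⁻²; the top layer radiates at T_e = 79.75 K.
T_s = (N+1)^(1/4)·T_e = 119.3 K.
So the greenhouse effect raises the surface by 119.3 − 79.75 = 39.50 K.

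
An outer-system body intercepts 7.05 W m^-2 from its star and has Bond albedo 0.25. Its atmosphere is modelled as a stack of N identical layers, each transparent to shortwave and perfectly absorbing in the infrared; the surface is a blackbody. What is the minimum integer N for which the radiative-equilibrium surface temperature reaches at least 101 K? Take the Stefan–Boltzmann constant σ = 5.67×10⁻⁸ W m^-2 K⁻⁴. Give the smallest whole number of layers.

OLR = S(1−α)/4 = 1.322 W m^-2; the top layer radiates at T_e = 69.49 K.
Need (N+1)T_e⁴ ≥ T_s⁴, i.e. N+1 ≥ (101/69.49)⁴ = 4.464.
So N ≥ 3.464; the smallest integer is N = 4.

4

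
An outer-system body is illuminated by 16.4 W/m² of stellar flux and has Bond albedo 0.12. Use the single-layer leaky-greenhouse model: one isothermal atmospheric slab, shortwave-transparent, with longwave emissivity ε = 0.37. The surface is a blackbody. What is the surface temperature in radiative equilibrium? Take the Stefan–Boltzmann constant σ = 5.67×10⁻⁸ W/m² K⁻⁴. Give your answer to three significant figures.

94.0 K

At the top of the atmosphere, σT_e⁴ = S(1−α)/4 = 3.608 W/m², giving T_e = 89.31 K.
Surface balance with a leaky layer gives σT_s⁴ = σT_e⁴·2/(2−ε), so T_s = T_e·[2/(2−0.37)]^(1/4) = 94.00 K.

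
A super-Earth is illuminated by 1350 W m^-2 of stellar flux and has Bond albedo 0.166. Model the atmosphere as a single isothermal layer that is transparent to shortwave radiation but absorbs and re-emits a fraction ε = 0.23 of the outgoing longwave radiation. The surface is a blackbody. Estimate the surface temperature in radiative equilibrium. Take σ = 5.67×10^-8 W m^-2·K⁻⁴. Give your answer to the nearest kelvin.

274 K

Effective emission temperature (TOA balance): σT_e⁴ = S(1−α)/4 = 281.5 W m^-2 → T_e = 265.4 K.
For a single slab of emissivity ε, T_s⁴ = 2T_e⁴/(2−ε); thus T_s = 265.4·(1.13)^(1/4) = 273.7 K.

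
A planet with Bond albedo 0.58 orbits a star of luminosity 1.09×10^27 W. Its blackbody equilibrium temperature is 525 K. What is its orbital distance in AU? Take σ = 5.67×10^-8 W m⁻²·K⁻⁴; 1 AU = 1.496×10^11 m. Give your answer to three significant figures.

0.307 AU

Required flux: S = 4σT⁴/(1−α) = 41020 W m⁻².
Then d = [L/(4πS)]^(1/2) = 4.598×10^10 m, i.e. 0.3074 AU.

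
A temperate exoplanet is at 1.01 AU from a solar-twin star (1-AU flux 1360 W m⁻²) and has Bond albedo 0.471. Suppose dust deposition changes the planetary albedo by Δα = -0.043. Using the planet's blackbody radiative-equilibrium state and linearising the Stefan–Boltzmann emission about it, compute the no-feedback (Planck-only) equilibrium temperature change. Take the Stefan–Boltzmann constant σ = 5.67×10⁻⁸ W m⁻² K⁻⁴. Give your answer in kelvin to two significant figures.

Irradiance scales as 1/d², so S = 1360 W m⁻² × (1/1.01)² = 1333 W m⁻².
Unperturbed T_e = [1333·(1−0.471)/(4σ)]^¼ = 236.1 K.
TOA radiative forcing: ΔF = −S·Δα/4 = −1333·(-0.043)/4 = 14.33 W m⁻².
The Planck feedback parameter is 4σT_e³ = 2.987 W m⁻²/K.
Hence the no-feedback warming is ΔF/(4σT_e³) = 4.80 K.

4.8 K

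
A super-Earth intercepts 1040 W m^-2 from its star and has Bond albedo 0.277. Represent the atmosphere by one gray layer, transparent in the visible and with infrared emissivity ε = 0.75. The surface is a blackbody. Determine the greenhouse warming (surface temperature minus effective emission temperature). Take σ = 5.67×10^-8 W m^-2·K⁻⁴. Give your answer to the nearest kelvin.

At the top of the atmosphere, σT_e⁴ = S(1−α)/4 = 188.0 W m^-2, giving T_e = 240.0 K.
The surface balance (absorbed SW + ε·downward IR = σT_s⁴) with T_a⁴ = T_s⁴/2 reduces to T_s = T_e·[2/(2−ε)]^¼ = 269.9 K.
Greenhouse warming: T_s − T_e = 29.92 K.

30 K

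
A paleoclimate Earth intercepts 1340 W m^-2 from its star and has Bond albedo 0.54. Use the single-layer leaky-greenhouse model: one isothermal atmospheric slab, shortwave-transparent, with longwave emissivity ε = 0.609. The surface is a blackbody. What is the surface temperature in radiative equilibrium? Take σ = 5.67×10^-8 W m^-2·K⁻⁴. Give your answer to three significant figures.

250 kelvin

Effective emission temperature (TOA balance): σT_e⁴ = S(1−α)/4 = 154.1 W m^-2 → T_e = 228.3 K.
For a single slab of emissivity ε, T_s⁴ = 2T_e⁴/(2−ε); thus T_s = 228.3·(1.438)^(1/4) = 250.0 K.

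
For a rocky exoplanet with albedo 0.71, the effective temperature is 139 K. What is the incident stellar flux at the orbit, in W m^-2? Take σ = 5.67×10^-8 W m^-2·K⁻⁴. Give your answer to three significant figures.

Invert the energy balance for S: S = 4σT⁴/(1−α).
σT⁴ = 5.67×10⁻⁸·(139)⁴ = 21.17 W m^-2.
So S = 4×21.17/(1−0.71) = 291.9 W m^-2.

292 W m^-2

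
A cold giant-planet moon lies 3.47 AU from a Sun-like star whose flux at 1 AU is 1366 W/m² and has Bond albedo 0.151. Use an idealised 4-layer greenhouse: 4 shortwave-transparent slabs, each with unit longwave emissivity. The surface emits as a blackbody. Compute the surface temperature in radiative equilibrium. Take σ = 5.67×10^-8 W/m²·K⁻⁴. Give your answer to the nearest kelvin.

215 K

Irradiance scales as 1/d², so S = 1366 W/m² × (1/3.47)² = 113.4 W/m².
The effective emission temperature is T_e = [S(1−α)/(4σ)]^¼ = 143.6 K.
With N = 4 opaque layers, T_s = (N+1)^(1/4)·T_e = 5^(1/4)·143.6 = 214.7 K.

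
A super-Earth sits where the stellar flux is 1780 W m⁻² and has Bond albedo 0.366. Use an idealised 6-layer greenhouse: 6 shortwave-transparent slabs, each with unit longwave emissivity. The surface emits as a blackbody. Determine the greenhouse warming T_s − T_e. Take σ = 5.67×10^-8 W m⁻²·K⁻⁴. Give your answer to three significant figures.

166 kelvin

OLR = S(1−α)/4 = 282.1 W m⁻²; the top layer radiates at T_e = 265.6 K.
T_s = (N+1)^(1/4)·T_e = 432.0 K.
Warming: T_s − T_e = 166.4 K.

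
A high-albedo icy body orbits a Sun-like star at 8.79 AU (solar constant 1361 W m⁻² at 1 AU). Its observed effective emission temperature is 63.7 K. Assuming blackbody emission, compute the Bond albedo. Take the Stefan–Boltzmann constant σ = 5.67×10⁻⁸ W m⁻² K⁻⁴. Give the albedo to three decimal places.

0.788

Irradiance scales as 1/d², so S = 1361 W m⁻² × (1/8.79)² = 17.61 W m⁻².
Rearranging the radiative balance, α = 1 − 4σT⁴/S.
σT⁴ = 0.9336 W m⁻², so 4σT⁴ = 3.734 W m⁻².
Hence α = 1 − 3.734/17.61 = 0.7880.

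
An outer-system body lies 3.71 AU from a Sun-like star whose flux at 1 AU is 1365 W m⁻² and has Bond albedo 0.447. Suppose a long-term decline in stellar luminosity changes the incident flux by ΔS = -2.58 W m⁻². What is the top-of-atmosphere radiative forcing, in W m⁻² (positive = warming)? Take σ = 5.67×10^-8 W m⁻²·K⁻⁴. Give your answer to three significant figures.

Flux at the orbit: S = 1365/(3.71)² = 99.17 W m⁻².
TOA radiative forcing: ΔF = (1−α)ΔS/4 = 0.553·(-2.58)/4 = -0.3567 W m⁻².

-0.357 W m⁻²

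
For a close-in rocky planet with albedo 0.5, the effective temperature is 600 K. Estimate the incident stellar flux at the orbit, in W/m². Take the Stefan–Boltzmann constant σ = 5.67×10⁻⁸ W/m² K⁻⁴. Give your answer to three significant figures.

58800 W/m²

From S(1−α)/4 = σT⁴: S = 4σT⁴/(1−α).
σT⁴ = 5.67×10⁻⁸·(600)⁴ = 7348 W/m².
So S = 4×7348/(1−0.5) = 58790 W/m².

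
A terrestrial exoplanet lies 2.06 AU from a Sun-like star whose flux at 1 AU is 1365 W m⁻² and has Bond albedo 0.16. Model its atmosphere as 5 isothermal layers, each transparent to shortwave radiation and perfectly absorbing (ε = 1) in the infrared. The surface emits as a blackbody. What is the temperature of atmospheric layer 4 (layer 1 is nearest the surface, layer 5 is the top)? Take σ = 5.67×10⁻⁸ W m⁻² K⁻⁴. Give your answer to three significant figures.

221 K

Irradiance scales as 1/d², so S = 1365 W m⁻² × (1/2.06)² = 321.7 W m⁻².
Top-of-atmosphere balance: σT_e⁴ = S(1−α)/4 = 67.55 W m⁻² → T_e = 185.8 K.
The net upward flux σT_e⁴ is constant between every pair of levels, so T_k⁴ = (N+1−k)T_e⁴.
With k = 4: T_4 = (5+1−4)^¼·185.8 K = 220.9 K.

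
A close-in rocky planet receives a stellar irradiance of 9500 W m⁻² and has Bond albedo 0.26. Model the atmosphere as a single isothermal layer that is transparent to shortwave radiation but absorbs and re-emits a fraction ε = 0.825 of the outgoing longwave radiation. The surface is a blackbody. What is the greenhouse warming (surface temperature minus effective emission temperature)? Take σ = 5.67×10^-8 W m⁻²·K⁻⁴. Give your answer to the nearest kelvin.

60 kelvin

The planet radiates to space at T_e = [S(1−α)/(4σ)]^(1/4) = 419.6 K.
The surface balance (absorbed SW + ε·downward IR = σT_s⁴) with T_a⁴ = T_s⁴/2 reduces to T_s = T_e·[2/(2−ε)]^¼ = 479.3 K.
The atmosphere warms the surface by 59.67 K.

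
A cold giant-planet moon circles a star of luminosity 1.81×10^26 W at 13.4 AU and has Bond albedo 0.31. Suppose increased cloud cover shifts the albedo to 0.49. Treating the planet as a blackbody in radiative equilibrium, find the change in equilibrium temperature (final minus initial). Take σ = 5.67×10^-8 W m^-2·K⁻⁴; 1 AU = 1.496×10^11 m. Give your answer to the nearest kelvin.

Orbital distance: d = 13.4 AU = 2.005×10^12 m.
Spreading L over a sphere of radius d: S = 1.81×10^26/(4π·2.00×10^12²) = 3.584 W m^-2.
With α = 0.31, T₁ = 57.46 K.
With α = 0.49, T₂ = 53.28 K.
Change: 53.28 − 57.46 = -4.183 K.

-4 K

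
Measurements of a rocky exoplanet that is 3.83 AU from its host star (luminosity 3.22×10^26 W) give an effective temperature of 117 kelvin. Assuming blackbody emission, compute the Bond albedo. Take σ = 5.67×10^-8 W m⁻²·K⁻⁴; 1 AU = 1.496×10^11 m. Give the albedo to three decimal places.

d = 3.83 × 1.496×10^11 m = 5.730×10^11 m.
Spreading L over a sphere of radius d: S = 3.22×10^26/(4π·5.73×10^11²) = 78.05 W m⁻².
Energy balance: S(1−α)/4 = σT⁴, so 1−α = 4σT⁴/S.
σT⁴ = 10.62 W m⁻², so 4σT⁴ = 42.50 W m⁻².
Hence α = 1 − 42.50/78.05 = 0.4555.

0.455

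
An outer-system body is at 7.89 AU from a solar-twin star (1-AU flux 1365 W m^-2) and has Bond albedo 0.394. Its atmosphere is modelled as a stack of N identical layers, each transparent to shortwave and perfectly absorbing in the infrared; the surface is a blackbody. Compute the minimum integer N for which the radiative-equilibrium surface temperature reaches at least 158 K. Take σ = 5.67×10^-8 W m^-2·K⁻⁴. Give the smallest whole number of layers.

By the inverse-square law, S = 1365/7.89² = 21.93 W m^-2.
The effective emission temperature is T_e = [S(1−α)/(4σ)]^¼ = 87.49 K.
Need (N+1)T_e⁴ ≥ T_s⁴, i.e. N+1 ≥ (158/87.49)⁴ = 10.637.
Rounding up, N = 10.

10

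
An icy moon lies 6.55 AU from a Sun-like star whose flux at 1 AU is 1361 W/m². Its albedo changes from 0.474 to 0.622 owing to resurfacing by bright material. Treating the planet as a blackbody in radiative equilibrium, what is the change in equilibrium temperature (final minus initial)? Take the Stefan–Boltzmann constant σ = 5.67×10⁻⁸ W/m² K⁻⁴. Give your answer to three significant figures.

-7.34 K

Flux at the orbit: S = 1361/(6.55)² = 31.72 W/m².
Initial: T₁ = [S(1−0.474)/(4σ)]^(1/4) = 92.61 K.
Final:   T₂ = [S(1−0.622)/(4σ)]^(1/4) = 85.27 K.
Change: 85.27 − 92.61 = -7.343 K.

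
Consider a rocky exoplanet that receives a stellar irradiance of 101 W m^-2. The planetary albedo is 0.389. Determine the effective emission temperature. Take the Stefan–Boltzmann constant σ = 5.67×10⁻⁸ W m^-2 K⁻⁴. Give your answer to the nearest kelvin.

128 kelvin

The planet absorbs (1−α)S over its disc πR² and re-emits over 4πR², so the mean absorbed flux is (1−0.389)·101.0/4 = 15.43 W m^-2.
Balancing against σT⁴: T = (15.43/5.67×10⁻⁸)^(1/4) = 128.4 K.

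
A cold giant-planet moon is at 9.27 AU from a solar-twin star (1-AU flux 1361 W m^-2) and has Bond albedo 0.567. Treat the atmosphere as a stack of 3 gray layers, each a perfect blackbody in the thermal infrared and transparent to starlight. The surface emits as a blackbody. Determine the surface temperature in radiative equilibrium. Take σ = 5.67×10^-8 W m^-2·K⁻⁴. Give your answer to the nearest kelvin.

105 K

Flux at the orbit: S = 1361/(9.27)² = 15.84 W m^-2.
The effective emission temperature is T_e = [S(1−α)/(4σ)]^¼ = 74.15 K.
For an N-layer opaque stack, T_s⁴ = (N+1)T_e⁴, hence T_s = (4)^(1/4)×74.15 K = 104.9 K.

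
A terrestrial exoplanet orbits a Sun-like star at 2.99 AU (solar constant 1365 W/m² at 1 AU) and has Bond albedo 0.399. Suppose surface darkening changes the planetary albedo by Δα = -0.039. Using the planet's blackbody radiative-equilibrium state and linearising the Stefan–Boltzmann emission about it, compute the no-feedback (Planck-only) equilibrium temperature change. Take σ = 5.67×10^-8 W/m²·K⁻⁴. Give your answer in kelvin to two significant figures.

Flux at the orbit: S = 1365/(2.99)² = 152.7 W/m².
The baseline emission temperature is T_e = 141.8 K.
TOA radiative forcing: ΔF = −S·Δα/4 = −152.7·(-0.039)/4 = 1.489 W/m².
The Planck feedback parameter is 4σT_e³ = 0.6470 W/m²/K.
ΔT₀ = ΔF/λ_P = 1.489/0.6470 = 2.30 K.

2.3 K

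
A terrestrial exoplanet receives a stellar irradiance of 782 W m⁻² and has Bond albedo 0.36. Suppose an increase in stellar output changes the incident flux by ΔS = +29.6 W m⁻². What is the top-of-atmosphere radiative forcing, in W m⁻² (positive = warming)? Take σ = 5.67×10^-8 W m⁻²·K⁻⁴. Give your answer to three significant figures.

ΔF = Δ[S(1−α)]/4 = (1−0.36)·+29.6/4 = 4.736 W m⁻².

4.74 W m⁻²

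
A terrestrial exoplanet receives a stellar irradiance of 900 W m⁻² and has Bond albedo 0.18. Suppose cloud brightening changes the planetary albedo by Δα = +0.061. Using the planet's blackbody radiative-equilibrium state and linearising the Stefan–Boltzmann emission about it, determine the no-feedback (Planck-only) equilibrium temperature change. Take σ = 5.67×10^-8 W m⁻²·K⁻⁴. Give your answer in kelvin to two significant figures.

Reference equilibrium: T_e = [S(1−α)/(4σ)]^(1/4) = 238.8 K.
ΔF = −(S/4)Δα = −(900.0/4)×(+0.061) = -13.72 W m⁻².
Linearising σT⁴ gives d(σT⁴)/dT = 4σT_e³ = 3.090 W m⁻² per K.
Hence the no-feedback warming is ΔF/(4σT_e³) = -4.44 K.

-4.4 kelvin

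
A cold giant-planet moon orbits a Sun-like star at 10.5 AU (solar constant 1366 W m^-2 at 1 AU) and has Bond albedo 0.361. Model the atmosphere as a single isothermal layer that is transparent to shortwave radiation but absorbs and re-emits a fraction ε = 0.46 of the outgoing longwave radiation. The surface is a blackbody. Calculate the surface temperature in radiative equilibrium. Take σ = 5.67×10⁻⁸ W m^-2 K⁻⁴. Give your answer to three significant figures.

By the inverse-square law, S = 1366/10.5² = 12.39 W m^-2.
At the top of the atmosphere, σT_e⁴ = S(1−α)/4 = 1.979 W m^-2, giving T_e = 76.87 K.
The surface balance (absorbed SW + ε·downward IR = σT_s⁴) with T_a⁴ = T_s⁴/2 reduces to T_s = T_e·[2/(2−ε)]^¼ = 82.06 K.

82.1 kelvin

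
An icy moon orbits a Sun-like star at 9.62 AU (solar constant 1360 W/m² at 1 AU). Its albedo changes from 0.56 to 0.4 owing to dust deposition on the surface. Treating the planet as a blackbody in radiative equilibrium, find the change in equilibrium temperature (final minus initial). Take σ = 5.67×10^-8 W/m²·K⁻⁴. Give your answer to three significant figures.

5.89 K

Irradiance scales as 1/d², so S = 1360 W/m² × (1/9.62)² = 14.70 W/m².
With α = 0.56, T₁ = 73.07 K.
After:  T₂ = [14.70·0.6/(4σ)]^(1/4) = 78.96 K.
Change: 78.96 − 73.07 = 5.891 K.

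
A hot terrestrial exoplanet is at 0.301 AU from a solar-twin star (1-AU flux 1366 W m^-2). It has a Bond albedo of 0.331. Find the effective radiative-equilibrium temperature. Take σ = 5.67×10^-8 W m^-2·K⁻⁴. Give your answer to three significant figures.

459 K

Flux at the orbit: S = 1366/(0.301)² = 15080 W m^-2.
Absorbed flux (global mean): S(1−α)/4 = 15080·0.669/4 = 2522 W m^-2.
Set σT⁴ = 2522 → T = (2522/σ)^(1/4) = 459.2 K.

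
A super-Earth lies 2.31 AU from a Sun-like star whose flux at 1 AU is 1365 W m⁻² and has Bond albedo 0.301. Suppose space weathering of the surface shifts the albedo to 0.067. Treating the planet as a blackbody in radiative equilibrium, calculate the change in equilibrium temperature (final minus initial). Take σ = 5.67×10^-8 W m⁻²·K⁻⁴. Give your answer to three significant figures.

Irradiance scales as 1/d², so S = 1365 W m⁻² × (1/2.31)² = 255.8 W m⁻².
With α = 0.301, T₁ = 167.6 K.
Final:   T₂ = [S(1−0.067)/(4σ)]^(1/4) = 180.1 K.
ΔT = T₂ − T₁ = 12.54 K.

12.5 kelvin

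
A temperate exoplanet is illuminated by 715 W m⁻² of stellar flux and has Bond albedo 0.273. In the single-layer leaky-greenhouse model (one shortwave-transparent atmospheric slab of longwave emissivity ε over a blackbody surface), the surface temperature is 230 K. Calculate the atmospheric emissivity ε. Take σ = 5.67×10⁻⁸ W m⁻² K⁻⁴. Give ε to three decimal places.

First, T_e = [715.0·(1−0.273)/(4σ)]^(1/4) = 218.8 K.
Since (2−ε)/2 = (T_e/T_s)⁴ = 0.8190, ε = 0.3620.

0.362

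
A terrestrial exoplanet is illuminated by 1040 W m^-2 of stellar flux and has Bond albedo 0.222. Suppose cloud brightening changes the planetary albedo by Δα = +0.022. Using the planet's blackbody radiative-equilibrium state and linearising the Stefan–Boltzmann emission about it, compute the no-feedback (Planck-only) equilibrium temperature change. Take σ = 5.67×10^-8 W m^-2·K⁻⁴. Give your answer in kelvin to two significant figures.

-1.7 kelvin

Unperturbed T_e = [1040·(1−0.222)/(4σ)]^¼ = 244.4 K.
ΔF = −(S/4)Δα = −(1040/4)×(+0.022) = -5.720 W m^-2.
Linearising σT⁴ gives d(σT⁴)/dT = 4σT_e³ = 3.311 W m^-2 per K.
Hence the no-feedback warming is ΔF/(4σT_e³) = -1.73 K.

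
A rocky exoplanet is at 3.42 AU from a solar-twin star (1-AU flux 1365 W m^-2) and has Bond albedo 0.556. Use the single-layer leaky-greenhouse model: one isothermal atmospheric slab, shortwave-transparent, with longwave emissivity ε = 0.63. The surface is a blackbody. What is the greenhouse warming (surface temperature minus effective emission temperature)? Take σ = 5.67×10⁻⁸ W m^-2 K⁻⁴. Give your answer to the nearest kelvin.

12 K

Flux at the orbit: S = 1365/(3.42)² = 116.7 W m^-2.
At the top of the atmosphere, σT_e⁴ = S(1−α)/4 = 12.95 W m^-2, giving T_e = 122.9 K.
For a single slab of emissivity ε, T_s⁴ = 2T_e⁴/(2−ε); thus T_s = 122.9·(1.46)^(1/4) = 135.1 K.
Greenhouse warming: T_s − T_e = 12.20 K.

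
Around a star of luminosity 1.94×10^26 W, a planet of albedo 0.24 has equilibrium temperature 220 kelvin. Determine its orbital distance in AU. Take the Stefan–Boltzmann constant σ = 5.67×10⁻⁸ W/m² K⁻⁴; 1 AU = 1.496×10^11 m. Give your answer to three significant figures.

0.993 AU

Required flux: S = 4σT⁴/(1−α) = 699.1 W/m².
S = L/(4πd²) → d = √(L/4πS) = √(1.94×10^26/(4π·699.1)) = 1.486×10^11 m = 0.9934 AU.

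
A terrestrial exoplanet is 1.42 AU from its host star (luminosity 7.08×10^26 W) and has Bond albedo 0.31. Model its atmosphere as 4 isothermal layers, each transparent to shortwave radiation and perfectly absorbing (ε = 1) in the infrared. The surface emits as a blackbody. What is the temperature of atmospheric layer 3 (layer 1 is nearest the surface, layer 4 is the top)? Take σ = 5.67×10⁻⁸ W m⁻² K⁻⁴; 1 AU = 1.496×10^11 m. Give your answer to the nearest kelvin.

295 K

Orbital distance: d = 1.42 AU = 2.124×10^11 m.
Spreading L over a sphere of radius d: S = 7.08×10^26/(4π·2.12×10^11²) = 1248 W m⁻².
OLR = S(1−α)/4 = 215.4 W m⁻²; the top layer radiates at T_e = 248.3 K.
Each opaque layer satisfies 2T_j⁴ = T_{j−1}⁴ + T_{j+1}⁴, giving T_k⁴ = (N+1−k)T_e⁴.
T_3 = (2)^(1/4)·248.3 = 295.2 K.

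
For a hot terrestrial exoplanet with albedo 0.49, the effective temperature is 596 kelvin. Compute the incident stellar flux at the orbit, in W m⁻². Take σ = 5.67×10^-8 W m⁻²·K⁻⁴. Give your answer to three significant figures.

56100 W m⁻²

From S(1−α)/4 = σT⁴: S = 4σT⁴/(1−α).
The emitted flux is σT⁴ = 7154 W m⁻².
S = 4·7154/0.51 = 56110 W m⁻².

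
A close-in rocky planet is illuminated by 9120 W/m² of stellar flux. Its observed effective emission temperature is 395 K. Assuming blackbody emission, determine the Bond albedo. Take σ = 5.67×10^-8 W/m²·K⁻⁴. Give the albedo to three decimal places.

0.395

From σT⁴ = S(1−α)/4 we invert for α: 1−α = 4σT⁴/S.
4σT⁴ = 4·5.67×10⁻⁸·(395)⁴ = 5521 W/m².
1−α = 5521/9120 = 0.6054, so α = 0.3946.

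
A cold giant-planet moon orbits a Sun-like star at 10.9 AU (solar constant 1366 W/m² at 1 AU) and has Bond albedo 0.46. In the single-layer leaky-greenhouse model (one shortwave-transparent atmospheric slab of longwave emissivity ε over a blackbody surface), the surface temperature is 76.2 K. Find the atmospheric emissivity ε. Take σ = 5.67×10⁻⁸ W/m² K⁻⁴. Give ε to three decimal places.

0.376

Flux at the orbit: S = 1366/(10.9)² = 11.50 W/m².
TOA balance gives T_e = 72.33 K.
Inverting T_s⁴ = 2T_e⁴/(2−ε): (T_e/T_s)⁴ = 0.8119, so ε = 2(1 − 0.8119) = 0.3761.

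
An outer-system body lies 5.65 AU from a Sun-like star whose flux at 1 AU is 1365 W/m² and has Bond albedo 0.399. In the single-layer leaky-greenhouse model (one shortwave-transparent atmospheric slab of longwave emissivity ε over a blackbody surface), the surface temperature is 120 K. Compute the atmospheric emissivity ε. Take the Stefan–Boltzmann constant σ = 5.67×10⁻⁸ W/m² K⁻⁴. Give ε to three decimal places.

By the inverse-square law, S = 1365/5.65² = 42.76 W/m².
First, T_e = [42.76·(1−0.399)/(4σ)]^(1/4) = 103.2 K.
Since (2−ε)/2 = (T_e/T_s)⁴ = 0.5464, ε = 0.9071.

0.907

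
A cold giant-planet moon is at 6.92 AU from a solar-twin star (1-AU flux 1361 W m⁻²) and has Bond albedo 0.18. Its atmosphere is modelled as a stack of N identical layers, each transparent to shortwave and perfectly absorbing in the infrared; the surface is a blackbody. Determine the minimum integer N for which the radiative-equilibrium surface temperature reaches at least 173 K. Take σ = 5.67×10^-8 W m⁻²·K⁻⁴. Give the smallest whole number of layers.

8

Flux at the orbit: S = 1361/(6.92)² = 28.42 W m⁻².
Top-of-atmosphere balance: σT_e⁴ = S(1−α)/4 = 5.826 W m⁻² → T_e = 100.7 K.
Need (N+1)T_e⁴ ≥ T_s⁴, i.e. N+1 ≥ (173/100.7)⁴ = 8.717.
So N ≥ 7.717; the smallest integer is N = 8.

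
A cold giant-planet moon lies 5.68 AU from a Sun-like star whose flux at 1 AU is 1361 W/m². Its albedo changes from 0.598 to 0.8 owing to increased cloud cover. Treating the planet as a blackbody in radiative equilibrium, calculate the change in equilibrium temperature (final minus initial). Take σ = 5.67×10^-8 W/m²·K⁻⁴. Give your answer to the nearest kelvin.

-15 kelvin

By the inverse-square law, S = 1361/5.68² = 42.19 W/m².
With α = 0.598, T₁ = 92.99 K.
With α = 0.8, T₂ = 78.10 K.
ΔT = T₂ − T₁ = -14.89 K.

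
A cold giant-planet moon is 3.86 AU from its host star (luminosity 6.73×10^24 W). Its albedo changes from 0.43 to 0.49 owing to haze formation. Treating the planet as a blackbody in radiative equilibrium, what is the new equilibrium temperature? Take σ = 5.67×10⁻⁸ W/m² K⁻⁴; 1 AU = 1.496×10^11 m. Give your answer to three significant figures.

43.6 kelvin

Orbital distance: d = 3.86 AU = 5.775×10^11 m.
Spreading L over a sphere of radius d: S = 6.73×10^24/(4π·5.77×10^11²) = 1.606 W/m².
T₂ = [S(1−α₂)/(4σ)]^(1/4) = [1.606·0.51/(4σ)]^(1/4) = 43.59 K.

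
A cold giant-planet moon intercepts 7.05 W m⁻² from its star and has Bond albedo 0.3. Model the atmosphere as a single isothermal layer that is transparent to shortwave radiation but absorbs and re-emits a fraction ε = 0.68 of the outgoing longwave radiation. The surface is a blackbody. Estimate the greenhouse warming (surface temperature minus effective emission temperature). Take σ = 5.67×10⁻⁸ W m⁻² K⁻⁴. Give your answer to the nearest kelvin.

The planet radiates to space at T_e = [S(1−α)/(4σ)]^(1/4) = 68.30 K.
Surface balance with a leaky layer gives σT_s⁴ = σT_e⁴·2/(2−ε), so T_s = T_e·[2/(2−0.68)]^(1/4) = 75.77 K.
Greenhouse warming: T_s − T_e = 7.476 K.

7 K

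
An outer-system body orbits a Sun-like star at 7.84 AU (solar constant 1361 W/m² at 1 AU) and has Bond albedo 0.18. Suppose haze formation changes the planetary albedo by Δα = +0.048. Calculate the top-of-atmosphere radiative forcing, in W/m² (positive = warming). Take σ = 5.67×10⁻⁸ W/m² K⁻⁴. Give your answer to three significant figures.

-0.266 W/m²

By the inverse-square law, S = 1361/7.84² = 22.14 W/m².
The change in absorbed flux is Δ[S(1−α)/4] = −SΔα/4 = -0.2657 W/m².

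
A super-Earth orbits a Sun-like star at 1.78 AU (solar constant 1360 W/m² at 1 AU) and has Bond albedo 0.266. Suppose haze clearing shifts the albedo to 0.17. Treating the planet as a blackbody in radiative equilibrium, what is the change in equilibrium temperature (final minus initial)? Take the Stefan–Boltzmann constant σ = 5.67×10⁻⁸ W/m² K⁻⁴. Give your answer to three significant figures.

By the inverse-square law, S = 1360/1.78² = 429.2 W/m².
With α = 0.266, T₁ = 193.1 K.
Final:   T₂ = [S(1−0.17)/(4σ)]^(1/4) = 199.1 K.
ΔT = T₂ − T₁ = 6.025 K.

6.02 K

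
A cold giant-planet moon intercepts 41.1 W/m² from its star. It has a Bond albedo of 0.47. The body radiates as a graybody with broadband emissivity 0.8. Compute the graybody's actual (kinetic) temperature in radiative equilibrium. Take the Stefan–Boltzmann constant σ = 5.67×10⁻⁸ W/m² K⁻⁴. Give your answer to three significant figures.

105 K

The planet absorbs (1−α)S over its disc πR² and re-emits over 4πR², so the mean absorbed flux is (1−0.47)·41.10/4 = 5.446 W/m².
Radiative balance εσT⁴ = 5.446 gives T = [5.446/(0.8·σ)]^(1/4) = 104.7 K.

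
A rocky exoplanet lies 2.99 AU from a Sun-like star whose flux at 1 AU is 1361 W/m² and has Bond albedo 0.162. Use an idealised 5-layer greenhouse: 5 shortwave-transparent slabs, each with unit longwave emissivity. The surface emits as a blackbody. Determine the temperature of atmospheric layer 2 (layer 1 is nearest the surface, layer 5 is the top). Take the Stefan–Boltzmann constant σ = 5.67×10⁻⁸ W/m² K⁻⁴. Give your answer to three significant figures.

By the inverse-square law, S = 1361/2.99² = 152.2 W/m².
The effective emission temperature is T_e = [S(1−α)/(4σ)]^¼ = 154.0 K.
Each opaque layer satisfies 2T_j⁴ = T_{j−1}⁴ + T_{j+1}⁴, giving T_k⁴ = (N+1−k)T_e⁴.
T_2 = (4)^(1/4)·154.0 = 217.8 K.

218 K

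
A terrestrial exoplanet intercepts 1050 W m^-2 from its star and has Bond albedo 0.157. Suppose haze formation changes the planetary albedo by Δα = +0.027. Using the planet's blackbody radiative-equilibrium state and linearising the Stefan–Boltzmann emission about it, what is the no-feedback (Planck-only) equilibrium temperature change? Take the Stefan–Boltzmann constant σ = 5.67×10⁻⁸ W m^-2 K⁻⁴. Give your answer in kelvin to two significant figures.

Reference equilibrium: T_e = [S(1−α)/(4σ)]^(1/4) = 249.9 K.
ΔF = −(S/4)Δα = −(1050/4)×(+0.027) = -7.088 W m^-2.
Linearising σT⁴ gives d(σT⁴)/dT = 4σT_e³ = 3.541 W m^-2 per K.
ΔT₀ = ΔF/λ_P = -7.088/3.541 = -2.00 K.

-2.0 K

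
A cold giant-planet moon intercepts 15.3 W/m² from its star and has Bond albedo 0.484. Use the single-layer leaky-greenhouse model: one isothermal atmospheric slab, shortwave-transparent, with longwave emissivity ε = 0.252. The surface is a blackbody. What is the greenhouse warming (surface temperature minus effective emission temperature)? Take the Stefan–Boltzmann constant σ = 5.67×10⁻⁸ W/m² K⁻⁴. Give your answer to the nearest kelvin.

Effective emission temperature (TOA balance): σT_e⁴ = S(1−α)/4 = 1.974 W/m² → T_e = 76.81 K.
Surface balance with a leaky layer gives σT_s⁴ = σT_e⁴·2/(2−ε), so T_s = T_e·[2/(2−0.252)]^(1/4) = 79.44 K.
T_s − T_e = 79.44 − 76.81 = 2.630 K.

3 K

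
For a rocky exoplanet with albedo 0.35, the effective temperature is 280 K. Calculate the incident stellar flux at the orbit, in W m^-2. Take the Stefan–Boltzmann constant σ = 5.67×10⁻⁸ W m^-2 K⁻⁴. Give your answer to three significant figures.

Invert the energy balance for S: S = 4σT⁴/(1−α).
σT⁴ = 5.67×10⁻⁸·(280)⁴ = 348.5 W m^-2.
So S = 4×348.5/(1−0.35) = 2145 W m^-2.

2140 W m^-2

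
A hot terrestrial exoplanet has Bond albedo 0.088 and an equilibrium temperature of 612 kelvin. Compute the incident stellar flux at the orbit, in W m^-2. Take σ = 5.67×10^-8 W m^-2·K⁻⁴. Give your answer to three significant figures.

34900 W m^-2

From S(1−α)/4 = σT⁴: S = 4σT⁴/(1−α).
The emitted flux is σT⁴ = 7954 W m^-2.
S = 4·7954/0.912 = 34890 W m^-2.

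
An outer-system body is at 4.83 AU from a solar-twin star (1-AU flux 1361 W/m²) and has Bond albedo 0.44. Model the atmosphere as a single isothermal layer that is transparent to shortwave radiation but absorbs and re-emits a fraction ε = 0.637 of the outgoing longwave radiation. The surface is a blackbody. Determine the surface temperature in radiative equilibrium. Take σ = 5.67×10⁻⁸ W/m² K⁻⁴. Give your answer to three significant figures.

Flux at the orbit: S = 1361/(4.83)² = 58.34 W/m².
The planet radiates to space at T_e = [S(1−α)/(4σ)]^(1/4) = 109.6 K.
The surface balance (absorbed SW + ε·downward IR = σT_s⁴) with T_a⁴ = T_s⁴/2 reduces to T_s = T_e·[2/(2−ε)]^¼ = 120.6 K.

121 K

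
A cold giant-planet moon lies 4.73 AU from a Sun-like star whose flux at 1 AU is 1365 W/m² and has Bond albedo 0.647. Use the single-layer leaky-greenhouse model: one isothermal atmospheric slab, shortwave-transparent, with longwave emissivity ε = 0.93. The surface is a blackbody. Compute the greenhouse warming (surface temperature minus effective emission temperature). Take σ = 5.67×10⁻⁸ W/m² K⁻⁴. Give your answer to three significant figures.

By the inverse-square law, S = 1365/4.73² = 61.01 W/m².
The planet radiates to space at T_e = [S(1−α)/(4σ)]^(1/4) = 98.72 K.
Surface balance with a leaky layer gives σT_s⁴ = σT_e⁴·2/(2−ε), so T_s = T_e·[2/(2−0.93)]^(1/4) = 115.4 K.
Greenhouse warming: T_s − T_e = 16.71 K.

16.7 K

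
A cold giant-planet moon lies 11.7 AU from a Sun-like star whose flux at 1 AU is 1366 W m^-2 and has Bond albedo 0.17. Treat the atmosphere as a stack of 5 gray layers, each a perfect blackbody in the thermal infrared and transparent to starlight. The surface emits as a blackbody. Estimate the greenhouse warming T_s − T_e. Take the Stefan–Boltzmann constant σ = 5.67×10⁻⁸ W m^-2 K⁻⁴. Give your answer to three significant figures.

Irradiance scales as 1/d², so S = 1366 W m^-2 × (1/11.7)² = 9.979 W m^-2.
The effective emission temperature is T_e = [S(1−α)/(4σ)]^¼ = 77.74 K.
T_s = (N+1)^(1/4)·T_e = 121.7 K.
Warming: T_s − T_e = 43.93 K.

43.9 K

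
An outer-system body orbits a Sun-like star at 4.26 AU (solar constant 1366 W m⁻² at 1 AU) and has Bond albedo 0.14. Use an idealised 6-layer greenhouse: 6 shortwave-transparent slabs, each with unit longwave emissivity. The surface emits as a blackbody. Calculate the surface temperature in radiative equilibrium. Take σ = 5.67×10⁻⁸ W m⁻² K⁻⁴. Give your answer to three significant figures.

By the inverse-square law, S = 1366/4.26² = 75.27 W m⁻².
Top-of-atmosphere balance: σT_e⁴ = S(1−α)/4 = 16.18 W m⁻² → T_e = 130.0 K.
With N = 6 opaque layers, T_s = (N+1)^(1/4)·T_e = 7^(1/4)·130.0 = 211.4 K.

211 K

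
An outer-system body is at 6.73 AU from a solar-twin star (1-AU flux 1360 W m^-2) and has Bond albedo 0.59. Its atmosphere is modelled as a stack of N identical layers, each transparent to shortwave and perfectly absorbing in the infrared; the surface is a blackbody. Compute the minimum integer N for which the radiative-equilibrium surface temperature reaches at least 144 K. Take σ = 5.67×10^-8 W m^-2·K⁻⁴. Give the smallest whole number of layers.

7

Irradiance scales as 1/d², so S = 1360 W m^-2 × (1/6.73)² = 30.03 W m^-2.
The effective emission temperature is T_e = [S(1−α)/(4σ)]^¼ = 85.83 K.
Since T_s⁴ = (N+1)T_e⁴, we need N ≥ (T_s/T_e)⁴ − 1 = 6.921.
So N ≥ 6.921; the smallest integer is N = 7.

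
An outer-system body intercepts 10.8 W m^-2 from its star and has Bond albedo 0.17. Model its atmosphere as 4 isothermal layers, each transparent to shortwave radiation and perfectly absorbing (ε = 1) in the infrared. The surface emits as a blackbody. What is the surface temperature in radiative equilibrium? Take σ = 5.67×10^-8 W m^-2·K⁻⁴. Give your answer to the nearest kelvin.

119 kelvin

The effective emission temperature is T_e = [S(1−α)/(4σ)]^¼ = 79.29 K.
For an N-layer opaque stack, T_s⁴ = (N+1)T_e⁴, hence T_s = (5)^(1/4)×79.29 K = 118.6 K.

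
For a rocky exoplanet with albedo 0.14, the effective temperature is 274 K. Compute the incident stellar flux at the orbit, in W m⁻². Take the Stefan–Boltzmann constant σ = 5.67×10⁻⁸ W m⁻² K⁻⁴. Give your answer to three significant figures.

1490 W m⁻²

Invert the energy balance for S: S = 4σT⁴/(1−α).
The emitted flux is σT⁴ = 319.6 W m⁻².
S = 4·319.6/0.86 = 1486 W m⁻².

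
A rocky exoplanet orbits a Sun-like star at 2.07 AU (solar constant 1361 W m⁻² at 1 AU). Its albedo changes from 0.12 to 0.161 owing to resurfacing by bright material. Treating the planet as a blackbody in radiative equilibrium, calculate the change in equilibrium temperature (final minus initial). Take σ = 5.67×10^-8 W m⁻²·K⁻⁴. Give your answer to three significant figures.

Flux at the orbit: S = 1361/(2.07)² = 317.6 W m⁻².
Before: T₁ = [317.6·0.88/(4σ)]^(1/4) = 187.4 K.
Final:   T₂ = [S(1−0.161)/(4σ)]^(1/4) = 185.1 K.
ΔT = T₂ − T₁ = -2.222 K.

-2.22 K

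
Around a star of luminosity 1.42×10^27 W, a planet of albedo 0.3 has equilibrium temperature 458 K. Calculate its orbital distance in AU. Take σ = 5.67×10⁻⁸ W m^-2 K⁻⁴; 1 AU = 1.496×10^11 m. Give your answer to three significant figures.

0.595 AU

Required flux: S = 4σT⁴/(1−α) = 14260 W m^-2.
From L = 4πd²S, d = √(1.42×10^27/(4π·14260)) = 8.903×10^10 m = 0.5951 AU.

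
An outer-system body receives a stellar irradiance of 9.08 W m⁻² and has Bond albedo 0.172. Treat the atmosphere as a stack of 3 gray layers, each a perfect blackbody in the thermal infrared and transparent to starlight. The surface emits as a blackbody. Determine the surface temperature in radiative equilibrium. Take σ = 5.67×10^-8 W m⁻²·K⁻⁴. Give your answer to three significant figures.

OLR = S(1−α)/4 = 1.880 W m⁻²; the top layer radiates at T_e = 75.88 K.
With N = 3 opaque layers, T_s = (N+1)^(1/4)·T_e = 4^(1/4)·75.88 = 107.3 K.

107 kelvin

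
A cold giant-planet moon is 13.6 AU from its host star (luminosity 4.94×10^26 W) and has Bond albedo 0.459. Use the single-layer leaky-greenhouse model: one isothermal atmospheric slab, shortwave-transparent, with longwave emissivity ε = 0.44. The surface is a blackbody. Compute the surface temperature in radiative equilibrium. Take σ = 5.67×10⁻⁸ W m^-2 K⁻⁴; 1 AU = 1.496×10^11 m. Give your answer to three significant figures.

Orbital distance: d = 13.6 AU = 2.035×10^12 m.
S = L/(4πd²) = 9.497 W m^-2.
The planet radiates to space at T_e = [S(1−α)/(4σ)]^(1/4) = 68.99 K.
For a single slab of emissivity ε, T_s⁴ = 2T_e⁴/(2−ε); thus T_s = 68.99·(1.282)^(1/4) = 73.41 K.

73.4 K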